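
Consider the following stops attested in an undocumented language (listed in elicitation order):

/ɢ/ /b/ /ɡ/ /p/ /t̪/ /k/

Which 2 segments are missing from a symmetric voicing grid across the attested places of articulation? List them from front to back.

bilabial: voiceless /p/, voiced /b/.
dental: voiceless /t̪/, voiced —.
velar: voiceless /k/, voiced /ɡ/.
uvular: voiceless —, voiced /ɢ/.
Gaps, from front to back: dental lacks voiced (/d̪/); uvular lacks voiceless (/q/).

/d̪/, /q/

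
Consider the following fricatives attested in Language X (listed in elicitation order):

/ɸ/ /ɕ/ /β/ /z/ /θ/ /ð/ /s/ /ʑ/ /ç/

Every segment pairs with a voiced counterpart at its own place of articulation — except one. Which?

/ç/

Bilabial: /ɸ/ ~ /β/
Dental: /θ/ ~ /ð/
Alveolar: /s/ ~ /z/
Alveolo-palatal: /ɕ/ ~ /ʑ/
Palatal: only /ç/ (voiceless); no voiced partner.
So /ç/ is the unpaired segment.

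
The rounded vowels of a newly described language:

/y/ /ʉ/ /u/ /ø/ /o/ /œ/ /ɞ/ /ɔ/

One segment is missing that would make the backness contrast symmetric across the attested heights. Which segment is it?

high: front /y/, central /ʉ/, back /u/.
high-mid: front /ø/, central —, back /o/.
low-mid: front /œ/, central /ɞ/, back /ɔ/.
The high-mid row has no central member, so the gap is the high-mid central rounded vowel /ɵ/.

/ɵ/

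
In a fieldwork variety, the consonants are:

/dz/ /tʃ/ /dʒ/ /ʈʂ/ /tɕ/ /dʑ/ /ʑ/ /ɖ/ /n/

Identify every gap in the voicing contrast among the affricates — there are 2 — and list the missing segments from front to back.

place of articulation  voiceless  voiced  
alveolar          —         dz      
postalveolar      tʃ        dʒ      
retroflex         ʈʂ        —       
alveolo-palatal   tɕ        dʑ      
Gaps, from front to back: alveolar lacks voiceless (/ts/); retroflex lacks voiced (/ɖʐ/).

/ts/, /ɖʐ/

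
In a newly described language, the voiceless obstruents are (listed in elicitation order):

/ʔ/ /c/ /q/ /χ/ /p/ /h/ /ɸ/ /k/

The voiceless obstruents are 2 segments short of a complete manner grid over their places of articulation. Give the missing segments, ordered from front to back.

place of articulation  stop      fricative
bilabial          p         ɸ       
palatal           c         —       
velar             k         —       
uvular            q         χ       
glottal           ʔ         h       
Gaps, from front to back: palatal lacks fricative (/ç/); velar lacks fricative (/x/).

/ç/, /x/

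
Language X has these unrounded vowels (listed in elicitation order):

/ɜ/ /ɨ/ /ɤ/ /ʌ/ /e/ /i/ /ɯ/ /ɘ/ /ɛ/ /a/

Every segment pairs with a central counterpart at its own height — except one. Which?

/a/

High: /i/ ~ /ɨ/ ~ /ɯ/
High-mid: /e/ ~ /ɘ/ ~ /ɤ/
Low-mid: /ɛ/ ~ /ɜ/ ~ /ʌ/
Low: only /a/ (front); no central partner.
So /a/ is the unpaired segment.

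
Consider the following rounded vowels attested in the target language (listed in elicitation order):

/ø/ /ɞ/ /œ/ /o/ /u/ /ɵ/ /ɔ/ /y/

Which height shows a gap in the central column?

high

height            front     central   back    
high              y         —         u       
high-mid          ø         ɵ         o       
low-mid           œ         ɞ         ɔ       
Every height has a central member except high, where /ʉ/ would be expected.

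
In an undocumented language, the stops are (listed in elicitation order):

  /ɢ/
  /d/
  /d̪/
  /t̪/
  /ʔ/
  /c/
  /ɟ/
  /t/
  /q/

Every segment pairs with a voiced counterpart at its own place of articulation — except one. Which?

Dental: /t̪/ ~ /d̪/
Alveolar: /t/ ~ /d/
Palatal: /c/ ~ /ɟ/
Uvular: /q/ ~ /ɢ/
Glottal: only /ʔ/ (voiceless); no voiced partner.
So /ʔ/ is the unpaired segment.

/ʔ/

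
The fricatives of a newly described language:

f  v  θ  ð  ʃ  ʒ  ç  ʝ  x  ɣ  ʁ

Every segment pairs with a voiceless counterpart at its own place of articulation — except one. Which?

Labiodental: /f/ ~ /v/
Dental: /θ/ ~ /ð/
Postalveolar: /ʃ/ ~ /ʒ/
Palatal: /ç/ ~ /ʝ/
Velar: /x/ ~ /ɣ/
Uvular: only /ʁ/ (voiced); no voiceless partner.
So /ʁ/ is the unpaired segment.

/ʁ/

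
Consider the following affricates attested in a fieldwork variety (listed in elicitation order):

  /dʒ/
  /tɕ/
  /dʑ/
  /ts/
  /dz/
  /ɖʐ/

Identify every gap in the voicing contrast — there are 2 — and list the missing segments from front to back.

/tʃ/, /ʈʂ/

alveolar: voiceless /ts/, voiced /dz/.
postalveolar: voiceless —, voiced /dʒ/.
retroflex: voiceless —, voiced /ɖʐ/.
alveolo-palatal: voiceless /tɕ/, voiced /dʑ/.
Gaps, from front to back: postalveolar lacks voiceless (/tʃ/); retroflex lacks voiceless (/ʈʂ/).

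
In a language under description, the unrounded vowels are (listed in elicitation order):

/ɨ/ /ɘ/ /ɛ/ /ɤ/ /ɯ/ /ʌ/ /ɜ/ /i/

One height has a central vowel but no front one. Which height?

height            front     central   back    
high              i         ɨ         ɯ       
high-mid          —         ɘ         ɤ       
low-mid           ɛ         ɜ         ʌ       
Every height has a front member except high-mid, where /e/ would be expected.

high-mid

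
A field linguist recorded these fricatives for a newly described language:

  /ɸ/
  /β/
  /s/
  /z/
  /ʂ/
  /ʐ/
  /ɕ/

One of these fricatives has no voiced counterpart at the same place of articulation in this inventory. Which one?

/ɕ/

Bilabial: /ɸ/ ~ /β/
Alveolar: /s/ ~ /z/
Retroflex: /ʂ/ ~ /ʐ/
Alveolo-palatal: only /ɕ/ (voiceless); no voiced partner.
So /ɕ/ is the unpaired segment.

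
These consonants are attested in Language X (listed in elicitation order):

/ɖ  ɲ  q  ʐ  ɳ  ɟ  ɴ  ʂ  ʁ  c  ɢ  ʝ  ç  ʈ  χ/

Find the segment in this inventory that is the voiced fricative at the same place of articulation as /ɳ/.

/ʐ/

/ɳ/ is a retroflex nasal.
The voiced fricative at the same place is a voiced retroflex fricative — in this inventory, /ʐ/.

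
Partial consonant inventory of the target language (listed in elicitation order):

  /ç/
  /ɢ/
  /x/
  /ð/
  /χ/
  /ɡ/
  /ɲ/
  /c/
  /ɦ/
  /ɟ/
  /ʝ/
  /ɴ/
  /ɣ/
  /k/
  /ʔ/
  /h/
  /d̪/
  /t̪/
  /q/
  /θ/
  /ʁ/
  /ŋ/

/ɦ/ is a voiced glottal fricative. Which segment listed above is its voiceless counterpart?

The voiceless counterpart is a voiceless glottal fricative — in this inventory, /h/.

/h/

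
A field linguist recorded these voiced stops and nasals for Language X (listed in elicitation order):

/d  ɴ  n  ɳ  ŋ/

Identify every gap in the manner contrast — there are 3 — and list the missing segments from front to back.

/ɖ/, /ɡ/, /ɢ/

Oral stop: /d/ (alveolar).
Nasal: /n/ (alveolar), /ɳ/ (retroflex), /ŋ/ (velar), /ɴ/ (uvular).
Gaps, from front to back: retroflex lacks oral stop (/ɖ/); velar lacks oral stop (/ɡ/); uvular lacks oral stop (/ɢ/).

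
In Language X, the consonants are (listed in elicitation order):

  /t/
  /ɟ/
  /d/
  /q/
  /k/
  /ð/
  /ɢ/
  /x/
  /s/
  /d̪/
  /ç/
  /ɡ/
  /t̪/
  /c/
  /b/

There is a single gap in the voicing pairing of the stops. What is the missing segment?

/p/

place of articulation  voiceless  voiced  
bilabial          —         b       
dental            t̪        d̪      
alveolar          t         d       
palatal           c         ɟ       
velar             k         ɡ       
uvular            q         ɢ       
The bilabial row has no voiceless member, so the gap is the voiceless bilabial stop /p/.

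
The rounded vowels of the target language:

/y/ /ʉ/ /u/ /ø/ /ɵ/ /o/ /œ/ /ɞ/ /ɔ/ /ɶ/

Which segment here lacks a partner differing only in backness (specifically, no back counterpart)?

/ɶ/

High: /y/ ~ /ʉ/ ~ /u/
High-mid: /ø/ ~ /ɵ/ ~ /o/
Low-mid: /œ/ ~ /ɞ/ ~ /ɔ/
Low: only /ɶ/ (front); no back partner.
So /ɶ/ is the unpaired segment.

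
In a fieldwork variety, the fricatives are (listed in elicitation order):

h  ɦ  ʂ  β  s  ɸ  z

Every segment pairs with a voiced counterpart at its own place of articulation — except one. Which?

Bilabial: /ɸ/ ~ /β/
Alveolar: /s/ ~ /z/
Glottal: /h/ ~ /ɦ/
Retroflex: only /ʂ/ (voiceless); no voiced partner.
So /ʂ/ is the unpaired segment.

/ʂ/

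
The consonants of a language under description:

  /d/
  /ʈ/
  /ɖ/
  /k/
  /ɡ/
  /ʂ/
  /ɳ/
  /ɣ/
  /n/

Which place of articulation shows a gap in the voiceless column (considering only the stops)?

alveolar

alveolar: voiceless —, voiced /d/.
retroflex: voiceless /ʈ/, voiced /ɖ/.
velar: voiceless /k/, voiced /ɡ/.
Every place of articulation has a voiceless member except alveolar, where /t/ would be expected.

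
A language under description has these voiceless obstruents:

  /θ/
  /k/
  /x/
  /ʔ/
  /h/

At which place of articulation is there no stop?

dental

dental: stop —, fricative /θ/.
velar: stop /k/, fricative /x/.
glottal: stop /ʔ/, fricative /h/.
Every place of articulation has a stop member except dental, where /t̪/ would be expected.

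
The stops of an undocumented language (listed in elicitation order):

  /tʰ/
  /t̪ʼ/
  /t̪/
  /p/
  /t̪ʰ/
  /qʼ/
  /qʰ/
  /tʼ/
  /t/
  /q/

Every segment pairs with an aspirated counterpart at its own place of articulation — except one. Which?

/p/

Dental: /t̪/ ~ /t̪ʰ/ ~ /t̪ʼ/
Alveolar: /t/ ~ /tʰ/ ~ /tʼ/
Uvular: /q/ ~ /qʰ/ ~ /qʼ/
Bilabial: only /p/ (plain); no aspirated partner.
So /p/ is the unpaired segment.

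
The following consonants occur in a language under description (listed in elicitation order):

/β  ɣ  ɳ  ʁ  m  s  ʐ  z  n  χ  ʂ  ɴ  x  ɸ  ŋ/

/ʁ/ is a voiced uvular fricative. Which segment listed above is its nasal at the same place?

/ɴ/

The nasal at the same place is an uvular nasal — in this inventory, /ɴ/.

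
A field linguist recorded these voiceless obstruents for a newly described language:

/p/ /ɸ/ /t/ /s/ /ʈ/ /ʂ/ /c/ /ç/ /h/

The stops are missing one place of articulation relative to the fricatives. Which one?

glottal

bilabial: stop /p/, fricative /ɸ/.
alveolar: stop /t/, fricative /s/.
retroflex: stop /ʈ/, fricative /ʂ/.
palatal: stop /c/, fricative /ç/.
glottal: stop —, fricative /h/.
Every place of articulation has a stop member except glottal, where /ʔ/ would be expected.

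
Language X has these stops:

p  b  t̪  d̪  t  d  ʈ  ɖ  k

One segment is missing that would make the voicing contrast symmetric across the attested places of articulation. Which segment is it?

/ɡ/

Voiceless: /p/ (bilabial), /t̪/ (dental), /t/ (alveolar), /ʈ/ (retroflex), /k/ (velar).
Voiced: /b/ (bilabial), /d̪/ (dental), /d/ (alveolar), /ɖ/ (retroflex).
The velar row has no voiced member, so the gap is the voiced velar stop /ɡ/.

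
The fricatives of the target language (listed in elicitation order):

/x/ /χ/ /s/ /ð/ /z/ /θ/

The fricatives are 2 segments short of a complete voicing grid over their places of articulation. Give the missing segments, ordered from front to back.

Voiceless: /θ/ (dental), /s/ (alveolar), /x/ (velar), /χ/ (uvular).
Voiced: /ð/ (dental), /z/ (alveolar).
Gaps, from front to back: velar lacks voiced (/ɣ/); uvular lacks voiced (/ʁ/).

/ɣ/, /ʁ/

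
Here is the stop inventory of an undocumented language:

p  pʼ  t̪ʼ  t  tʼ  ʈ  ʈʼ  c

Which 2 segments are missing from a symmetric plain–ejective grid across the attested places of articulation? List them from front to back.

/t̪/, /cʼ/

bilabial: plain /p/, ejective /pʼ/.
dental: plain —, ejective /t̪ʼ/.
alveolar: plain /t/, ejective /tʼ/.
retroflex: plain /ʈ/, ejective /ʈʼ/.
palatal: plain /c/, ejective —.
Gaps, from front to back: dental lacks plain (/t̪/); palatal lacks ejective (/cʼ/).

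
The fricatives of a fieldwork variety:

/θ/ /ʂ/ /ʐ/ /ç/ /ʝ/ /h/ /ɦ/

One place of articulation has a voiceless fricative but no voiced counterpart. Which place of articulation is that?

place of articulation  voiceless  voiced  
dental            θ         —       
retroflex         ʂ         ʐ       
palatal           ç         ʝ       
glottal           h         ɦ       
Every place of articulation has a voiced member except dental, where /ð/ would be expected.

dental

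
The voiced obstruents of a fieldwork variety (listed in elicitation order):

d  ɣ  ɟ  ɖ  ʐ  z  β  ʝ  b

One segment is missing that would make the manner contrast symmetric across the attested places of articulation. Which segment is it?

/ɡ/

Stop: /b/ (bilabial), /d/ (alveolar), /ɖ/ (retroflex), /ɟ/ (palatal).
Fricative: /β/ (bilabial), /z/ (alveolar), /ʐ/ (retroflex), /ʝ/ (palatal), /ɣ/ (velar).
The velar row has no stop member, so the gap is the velar stop /ɡ/.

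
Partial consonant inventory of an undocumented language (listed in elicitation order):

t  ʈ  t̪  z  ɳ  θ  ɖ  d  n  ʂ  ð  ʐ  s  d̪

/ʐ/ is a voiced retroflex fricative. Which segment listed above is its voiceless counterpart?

The voiceless counterpart is a voiceless retroflex fricative — in this inventory, /ʂ/.

/ʂ/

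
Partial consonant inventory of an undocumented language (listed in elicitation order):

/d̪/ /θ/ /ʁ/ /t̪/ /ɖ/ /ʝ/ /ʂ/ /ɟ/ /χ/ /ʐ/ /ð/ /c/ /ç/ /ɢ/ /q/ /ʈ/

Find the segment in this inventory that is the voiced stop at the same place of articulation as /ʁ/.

/ɢ/

/ʁ/ is a voiced uvular fricative.
The voiced stop at the same place is a voiced uvular stop — in this inventory, /ɢ/.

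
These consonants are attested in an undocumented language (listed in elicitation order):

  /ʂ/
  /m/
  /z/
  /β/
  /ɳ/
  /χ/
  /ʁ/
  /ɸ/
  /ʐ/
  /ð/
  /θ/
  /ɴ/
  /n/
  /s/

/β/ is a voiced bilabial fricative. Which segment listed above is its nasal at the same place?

/m/

The nasal at the same place is a bilabial nasal — in this inventory, /m/.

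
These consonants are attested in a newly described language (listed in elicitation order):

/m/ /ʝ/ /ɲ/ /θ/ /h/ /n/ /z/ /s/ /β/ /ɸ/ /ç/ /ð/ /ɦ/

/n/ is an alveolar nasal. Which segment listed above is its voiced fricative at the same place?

/z/

The voiced fricative at the same place is a voiced alveolar fricative — in this inventory, /z/.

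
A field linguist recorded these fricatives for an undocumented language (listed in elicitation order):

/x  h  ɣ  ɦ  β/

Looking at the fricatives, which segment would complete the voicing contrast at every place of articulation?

/ɸ/

bilabial: voiceless —, voiced /β/.
velar: voiceless /x/, voiced /ɣ/.
glottal: voiceless /h/, voiced /ɦ/.
The bilabial row has no voiceless member, so the gap is the voiceless bilabial fricative /ɸ/.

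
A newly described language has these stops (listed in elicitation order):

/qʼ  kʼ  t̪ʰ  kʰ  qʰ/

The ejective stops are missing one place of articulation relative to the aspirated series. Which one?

dental: aspirated /t̪ʰ/, ejective —.
velar: aspirated /kʰ/, ejective /kʼ/.
uvular: aspirated /qʰ/, ejective /qʼ/.
Every place of articulation has an ejective member except dental, where /t̪ʼ/ would be expected.

dental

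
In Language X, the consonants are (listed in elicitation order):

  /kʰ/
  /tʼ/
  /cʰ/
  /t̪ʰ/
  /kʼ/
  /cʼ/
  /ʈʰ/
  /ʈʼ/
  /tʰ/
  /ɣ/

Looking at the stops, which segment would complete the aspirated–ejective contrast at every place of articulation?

/t̪ʼ/

place of articulation  aspirated  ejective
dental            t̪ʰ       —       
alveolar          tʰ        tʼ      
retroflex         ʈʰ        ʈʼ      
palatal           cʰ        cʼ      
velar             kʰ        kʼ      
The dental row has no ejective member, so the gap is the ejective dental stop /t̪ʼ/.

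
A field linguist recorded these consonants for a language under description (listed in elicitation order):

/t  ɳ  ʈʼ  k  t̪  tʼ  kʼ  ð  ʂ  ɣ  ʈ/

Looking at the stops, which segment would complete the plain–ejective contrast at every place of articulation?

dental: plain /t̪/, ejective —.
alveolar: plain /t/, ejective /tʼ/.
retroflex: plain /ʈ/, ejective /ʈʼ/.
velar: plain /k/, ejective /kʼ/.
The dental row has no ejective member, so the gap is the ejective dental stop /t̪ʼ/.

/t̪ʼ/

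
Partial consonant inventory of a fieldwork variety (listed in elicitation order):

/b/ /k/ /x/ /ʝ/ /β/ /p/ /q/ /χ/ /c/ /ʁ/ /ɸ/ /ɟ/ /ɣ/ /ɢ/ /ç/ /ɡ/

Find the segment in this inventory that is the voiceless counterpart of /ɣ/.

/ɣ/ is a voiced velar fricative.
The voiceless counterpart is a voiceless velar fricative — in this inventory, /x/.

/x/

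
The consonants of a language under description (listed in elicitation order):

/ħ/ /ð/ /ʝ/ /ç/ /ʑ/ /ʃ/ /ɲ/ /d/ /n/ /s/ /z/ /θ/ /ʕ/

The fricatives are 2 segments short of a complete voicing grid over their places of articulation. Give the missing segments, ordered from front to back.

place of articulation  voiceless  voiced  
dental            θ         ð       
alveolar          s         z       
postalveolar      ʃ         —       
alveolo-palatal   —         ʑ       
palatal           ç         ʝ       
pharyngeal        ħ         ʕ       
Gaps, from front to back: postalveolar lacks voiced (/ʒ/); alveolo-palatal lacks voiceless (/ɕ/).

/ʒ/, /ɕ/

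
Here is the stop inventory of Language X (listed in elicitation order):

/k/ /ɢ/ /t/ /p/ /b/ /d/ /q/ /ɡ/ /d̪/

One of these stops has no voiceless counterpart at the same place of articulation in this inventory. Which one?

Bilabial: /p/ ~ /b/
Alveolar: /t/ ~ /d/
Velar: /k/ ~ /ɡ/
Uvular: /q/ ~ /ɢ/
Dental: only /d̪/ (voiced); no voiceless partner.
So /d̪/ is the unpaired segment.

/d̪/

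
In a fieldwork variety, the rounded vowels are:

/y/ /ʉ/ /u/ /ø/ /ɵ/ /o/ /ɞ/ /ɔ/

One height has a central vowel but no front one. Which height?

Front: /y/ (high), /ø/ (high-mid).
Central: /ʉ/ (high), /ɵ/ (high-mid), /ɞ/ (low-mid).
Back: /u/ (high), /o/ (high-mid), /ɔ/ (low-mid).
Every height has a front member except low-mid, where /œ/ would be expected.

low-mid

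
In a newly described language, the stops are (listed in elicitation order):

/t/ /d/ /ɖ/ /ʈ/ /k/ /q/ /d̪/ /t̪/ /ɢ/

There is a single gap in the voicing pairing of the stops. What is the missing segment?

/ɡ/

place of articulation  voiceless  voiced  
dental            t̪        d̪      
alveolar          t         d       
retroflex         ʈ         ɖ       
velar             k         —       
uvular            q         ɢ       
The velar row has no voiced member, so the gap is the voiced velar stop /ɡ/.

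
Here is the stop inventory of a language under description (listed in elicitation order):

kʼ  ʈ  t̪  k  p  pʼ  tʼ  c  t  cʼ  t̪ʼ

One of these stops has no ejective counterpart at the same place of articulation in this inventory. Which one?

/ʈ/

Bilabial: /p/ ~ /pʼ/
Dental: /t̪/ ~ /t̪ʼ/
Alveolar: /t/ ~ /tʼ/
Palatal: /c/ ~ /cʼ/
Velar: /k/ ~ /kʼ/
Retroflex: only /ʈ/ (plain); no ejective partner.
So /ʈ/ is the unpaired segment.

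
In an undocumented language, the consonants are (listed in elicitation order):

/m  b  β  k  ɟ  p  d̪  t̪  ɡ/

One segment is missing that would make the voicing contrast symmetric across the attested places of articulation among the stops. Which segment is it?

/c/

place of articulation  voiceless  voiced  
bilabial          p         b       
dental            t̪        d̪      
palatal           —         ɟ       
velar             k         ɡ       
The palatal row has no voiceless member, so the gap is the voiceless palatal stop /c/.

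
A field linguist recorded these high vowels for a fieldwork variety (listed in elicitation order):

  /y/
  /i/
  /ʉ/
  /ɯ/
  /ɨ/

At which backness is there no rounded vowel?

backness          unrounded  rounded 
front             i         y       
central           ɨ         ʉ       
back              ɯ         —       
Every backness has a rounded member except back, where /u/ would be expected.

back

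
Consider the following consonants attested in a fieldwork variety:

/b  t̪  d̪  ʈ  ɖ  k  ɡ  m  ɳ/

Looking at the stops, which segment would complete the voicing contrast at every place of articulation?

Voiceless: /t̪/ (dental), /ʈ/ (retroflex), /k/ (velar).
Voiced: /b/ (bilabial), /d̪/ (dental), /ɖ/ (retroflex), /ɡ/ (velar).
The bilabial row has no voiceless member, so the gap is the voiceless bilabial stop /p/.

/p/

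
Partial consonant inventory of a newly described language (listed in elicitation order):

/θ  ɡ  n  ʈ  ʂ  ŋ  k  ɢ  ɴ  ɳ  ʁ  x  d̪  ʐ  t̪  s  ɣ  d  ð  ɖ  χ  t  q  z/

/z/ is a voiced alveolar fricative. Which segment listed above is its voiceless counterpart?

The voiceless counterpart is a voiceless alveolar fricative — in this inventory, /s/.

/s/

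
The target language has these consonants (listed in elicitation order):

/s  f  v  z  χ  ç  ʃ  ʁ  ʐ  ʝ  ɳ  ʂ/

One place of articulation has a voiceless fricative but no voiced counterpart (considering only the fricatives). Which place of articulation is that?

postalveolar

place of articulation  voiceless  voiced  
labiodental       f         v       
alveolar          s         z       
postalveolar      ʃ         —       
retroflex         ʂ         ʐ       
palatal           ç         ʝ       
uvular            χ         ʁ       
Every place of articulation has a voiced member except postalveolar, where /ʒ/ would be expected.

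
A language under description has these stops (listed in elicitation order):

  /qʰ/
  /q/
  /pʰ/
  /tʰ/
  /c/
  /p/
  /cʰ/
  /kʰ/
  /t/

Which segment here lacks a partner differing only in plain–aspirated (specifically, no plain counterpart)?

/kʰ/

Bilabial: /p/ ~ /pʰ/
Alveolar: /t/ ~ /tʰ/
Palatal: /c/ ~ /cʰ/
Uvular: /q/ ~ /qʰ/
Velar: only /kʰ/ (aspirated); no plain partner.
So /kʰ/ is the unpaired segment.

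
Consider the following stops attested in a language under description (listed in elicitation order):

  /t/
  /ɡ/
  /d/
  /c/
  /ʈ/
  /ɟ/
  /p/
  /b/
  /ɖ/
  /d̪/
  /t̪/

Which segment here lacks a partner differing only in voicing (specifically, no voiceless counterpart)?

Bilabial: /p/ ~ /b/
Dental: /t̪/ ~ /d̪/
Alveolar: /t/ ~ /d/
Retroflex: /ʈ/ ~ /ɖ/
Palatal: /c/ ~ /ɟ/
Velar: only /ɡ/ (voiced); no voiceless partner.
So /ɡ/ is the unpaired segment.

/ɡ/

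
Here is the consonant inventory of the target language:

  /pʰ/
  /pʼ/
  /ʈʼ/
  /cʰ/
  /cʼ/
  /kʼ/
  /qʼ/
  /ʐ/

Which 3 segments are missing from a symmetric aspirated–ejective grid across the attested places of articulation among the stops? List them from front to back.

/ʈʰ/, /kʰ/, /qʰ/

Aspirated: /pʰ/ (bilabial), /cʰ/ (palatal).
Ejective: /pʼ/ (bilabial), /ʈʼ/ (retroflex), /cʼ/ (palatal), /kʼ/ (velar), /qʼ/ (uvular).
Gaps, from front to back: retroflex lacks aspirated (/ʈʰ/); velar lacks aspirated (/kʰ/); uvular lacks aspirated (/qʰ/).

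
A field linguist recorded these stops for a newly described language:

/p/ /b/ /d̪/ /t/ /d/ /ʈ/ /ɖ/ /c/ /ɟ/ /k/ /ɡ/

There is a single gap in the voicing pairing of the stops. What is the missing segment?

bilabial: voiceless /p/, voiced /b/.
dental: voiceless —, voiced /d̪/.
alveolar: voiceless /t/, voiced /d/.
retroflex: voiceless /ʈ/, voiced /ɖ/.
palatal: voiceless /c/, voiced /ɟ/.
velar: voiceless /k/, voiced /ɡ/.
The dental row has no voiceless member, so the gap is the voiceless dental stop /t̪/.

/t̪/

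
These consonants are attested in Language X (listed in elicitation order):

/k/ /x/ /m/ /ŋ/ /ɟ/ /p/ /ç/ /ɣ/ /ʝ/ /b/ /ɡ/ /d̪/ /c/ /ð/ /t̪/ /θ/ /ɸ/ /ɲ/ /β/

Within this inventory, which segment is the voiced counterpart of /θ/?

/ð/

/θ/ is a voiceless dental fricative.
The voiced counterpart is a voiced dental fricative — in this inventory, /ð/.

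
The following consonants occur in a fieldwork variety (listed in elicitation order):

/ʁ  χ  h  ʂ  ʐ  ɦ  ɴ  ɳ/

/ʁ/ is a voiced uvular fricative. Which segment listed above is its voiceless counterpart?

/χ/

The voiceless counterpart is a voiceless uvular fricative — in this inventory, /χ/.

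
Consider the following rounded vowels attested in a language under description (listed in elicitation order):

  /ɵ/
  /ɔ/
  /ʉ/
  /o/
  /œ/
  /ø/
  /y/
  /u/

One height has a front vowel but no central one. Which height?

low-mid

Front: /y/ (high), /ø/ (high-mid), /œ/ (low-mid).
Central: /ʉ/ (high), /ɵ/ (high-mid).
Back: /u/ (high), /o/ (high-mid), /ɔ/ (low-mid).
Every height has a central member except low-mid, where /ɞ/ would be expected.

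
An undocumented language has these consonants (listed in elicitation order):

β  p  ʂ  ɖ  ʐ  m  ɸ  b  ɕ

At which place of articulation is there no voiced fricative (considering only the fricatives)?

bilabial: voiceless /ɸ/, voiced /β/.
retroflex: voiceless /ʂ/, voiced /ʐ/.
alveolo-palatal: voiceless /ɕ/, voiced —.
Every place of articulation has a voiced member except alveolo-palatal, where /ʑ/ would be expected.

alveolo-palatal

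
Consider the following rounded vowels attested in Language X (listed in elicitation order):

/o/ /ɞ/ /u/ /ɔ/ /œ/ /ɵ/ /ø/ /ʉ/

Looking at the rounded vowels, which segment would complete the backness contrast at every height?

Front: /ø/ (high-mid), /œ/ (low-mid).
Central: /ʉ/ (high), /ɵ/ (high-mid), /ɞ/ (low-mid).
Back: /u/ (high), /o/ (high-mid), /ɔ/ (low-mid).
The high row has no front member, so the gap is the high front rounded vowel /y/.

/y/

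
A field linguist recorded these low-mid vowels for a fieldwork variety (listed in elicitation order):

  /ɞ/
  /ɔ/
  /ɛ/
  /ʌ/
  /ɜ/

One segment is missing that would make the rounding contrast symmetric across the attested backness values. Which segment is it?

/œ/

front: unrounded /ɛ/, rounded —.
central: unrounded /ɜ/, rounded /ɞ/.
back: unrounded /ʌ/, rounded /ɔ/.
The front row has no rounded member, so the gap is the front rounded vowel /œ/.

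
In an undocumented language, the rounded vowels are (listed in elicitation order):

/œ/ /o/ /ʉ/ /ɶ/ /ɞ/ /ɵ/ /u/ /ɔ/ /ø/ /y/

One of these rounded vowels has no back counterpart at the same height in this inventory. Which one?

/ɶ/

High: /y/ ~ /ʉ/ ~ /u/
High-mid: /ø/ ~ /ɵ/ ~ /o/
Low-mid: /œ/ ~ /ɞ/ ~ /ɔ/
Low: only /ɶ/ (front); no back partner.
So /ɶ/ is the unpaired segment.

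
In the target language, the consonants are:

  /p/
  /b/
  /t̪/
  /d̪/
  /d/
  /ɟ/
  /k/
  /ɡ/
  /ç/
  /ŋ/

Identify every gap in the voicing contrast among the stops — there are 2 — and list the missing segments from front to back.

bilabial: voiceless /p/, voiced /b/.
dental: voiceless /t̪/, voiced /d̪/.
alveolar: voiceless —, voiced /d/.
palatal: voiceless —, voiced /ɟ/.
velar: voiceless /k/, voiced /ɡ/.
Gaps, from front to back: alveolar lacks voiceless (/t/); palatal lacks voiceless (/c/).

/t/, /c/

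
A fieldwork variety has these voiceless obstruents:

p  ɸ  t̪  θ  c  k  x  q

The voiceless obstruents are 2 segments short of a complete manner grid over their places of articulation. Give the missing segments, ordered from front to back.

place of articulation  stop      fricative
bilabial          p         ɸ       
dental            t̪        θ       
palatal           c         —       
velar             k         x       
uvular            q         —       
Gaps, from front to back: palatal lacks fricative (/ç/); uvular lacks fricative (/χ/).

/ç/, /χ/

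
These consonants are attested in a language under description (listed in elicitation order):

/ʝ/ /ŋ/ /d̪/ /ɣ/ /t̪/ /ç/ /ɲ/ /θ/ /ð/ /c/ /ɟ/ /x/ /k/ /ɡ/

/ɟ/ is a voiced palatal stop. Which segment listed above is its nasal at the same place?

The nasal at the same place is a palatal nasal — in this inventory, /ɲ/.

/ɲ/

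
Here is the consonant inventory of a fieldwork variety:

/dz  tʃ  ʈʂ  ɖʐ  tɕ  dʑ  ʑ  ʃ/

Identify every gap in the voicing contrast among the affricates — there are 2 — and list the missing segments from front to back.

/ts/, /dʒ/

Voiceless: /tʃ/ (postalveolar), /ʈʂ/ (retroflex), /tɕ/ (alveolo-palatal).
Voiced: /dz/ (alveolar), /ɖʐ/ (retroflex), /dʑ/ (alveolo-palatal).
Gaps, from front to back: alveolar lacks voiceless (/ts/); postalveolar lacks voiced (/dʒ/).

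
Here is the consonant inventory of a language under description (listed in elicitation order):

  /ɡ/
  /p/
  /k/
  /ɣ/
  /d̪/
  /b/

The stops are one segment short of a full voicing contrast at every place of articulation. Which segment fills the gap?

/t̪/

place of articulation  voiceless  voiced  
bilabial          p         b       
dental            —         d̪      
velar             k         ɡ       
The dental row has no voiceless member, so the gap is the voiceless dental stop /t̪/.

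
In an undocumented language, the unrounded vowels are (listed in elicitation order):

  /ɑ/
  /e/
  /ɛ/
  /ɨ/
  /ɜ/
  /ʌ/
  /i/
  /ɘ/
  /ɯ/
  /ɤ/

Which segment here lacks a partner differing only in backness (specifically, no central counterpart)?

High: /i/ ~ /ɨ/ ~ /ɯ/
High-mid: /e/ ~ /ɘ/ ~ /ɤ/
Low-mid: /ɛ/ ~ /ɜ/ ~ /ʌ/
Low: only /ɑ/ (back); no central partner.
So /ɑ/ is the unpaired segment.

/ɑ/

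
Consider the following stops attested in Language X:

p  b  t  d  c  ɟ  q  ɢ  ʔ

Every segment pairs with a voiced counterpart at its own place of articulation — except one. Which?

/ʔ/

Bilabial: /p/ ~ /b/
Alveolar: /t/ ~ /d/
Palatal: /c/ ~ /ɟ/
Uvular: /q/ ~ /ɢ/
Glottal: only /ʔ/ (voiceless); no voiced partner.
So /ʔ/ is the unpaired segment.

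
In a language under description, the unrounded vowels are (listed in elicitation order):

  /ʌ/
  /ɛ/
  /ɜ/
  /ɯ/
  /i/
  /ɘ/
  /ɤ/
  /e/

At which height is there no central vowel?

high

height            front     central   back    
high              i         —         ɯ       
high-mid          e         ɘ         ɤ       
low-mid           ɛ         ɜ         ʌ       
Every height has a central member except high, where /ɨ/ would be expected.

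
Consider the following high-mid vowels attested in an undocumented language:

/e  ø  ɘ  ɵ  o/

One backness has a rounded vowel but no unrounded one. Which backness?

front: unrounded /e/, rounded /ø/.
central: unrounded /ɘ/, rounded /ɵ/.
back: unrounded —, rounded /o/.
Every backness has an unrounded member except back, where /ɤ/ would be expected.

back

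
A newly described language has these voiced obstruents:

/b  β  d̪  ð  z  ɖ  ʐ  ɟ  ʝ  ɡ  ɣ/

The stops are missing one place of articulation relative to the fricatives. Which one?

Stop: /b/ (bilabial), /d̪/ (dental), /ɖ/ (retroflex), /ɟ/ (palatal), /ɡ/ (velar).
Fricative: /β/ (bilabial), /ð/ (dental), /z/ (alveolar), /ʐ/ (retroflex), /ʝ/ (palatal), /ɣ/ (velar).
Every place of articulation has a stop member except alveolar, where /d/ would be expected.

alveolar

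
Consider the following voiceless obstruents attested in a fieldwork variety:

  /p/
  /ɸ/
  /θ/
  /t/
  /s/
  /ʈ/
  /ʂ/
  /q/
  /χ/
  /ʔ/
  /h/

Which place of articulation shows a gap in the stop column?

dental

bilabial: stop /p/, fricative /ɸ/.
dental: stop —, fricative /θ/.
alveolar: stop /t/, fricative /s/.
retroflex: stop /ʈ/, fricative /ʂ/.
uvular: stop /q/, fricative /χ/.
glottal: stop /ʔ/, fricative /h/.
Every place of articulation has a stop member except dental, where /t̪/ would be expected.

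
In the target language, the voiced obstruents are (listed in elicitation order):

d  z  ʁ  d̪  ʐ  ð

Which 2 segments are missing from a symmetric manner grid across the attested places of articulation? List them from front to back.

Stop: /d̪/ (dental), /d/ (alveolar).
Fricative: /ð/ (dental), /z/ (alveolar), /ʐ/ (retroflex), /ʁ/ (uvular).
Gaps, from front to back: retroflex lacks stop (/ɖ/); uvular lacks stop (/ɢ/).

/ɖ/, /ɢ/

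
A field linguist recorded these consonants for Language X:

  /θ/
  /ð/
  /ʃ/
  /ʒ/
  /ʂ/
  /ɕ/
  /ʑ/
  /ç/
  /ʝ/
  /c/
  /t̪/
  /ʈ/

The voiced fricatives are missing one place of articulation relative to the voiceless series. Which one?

place of articulation  voiceless  voiced  
dental            θ         ð       
postalveolar      ʃ         ʒ       
retroflex         ʂ         —       
alveolo-palatal   ɕ         ʑ       
palatal           ç         ʝ       
Every place of articulation has a voiced member except retroflex, where /ʐ/ would be expected.

retroflex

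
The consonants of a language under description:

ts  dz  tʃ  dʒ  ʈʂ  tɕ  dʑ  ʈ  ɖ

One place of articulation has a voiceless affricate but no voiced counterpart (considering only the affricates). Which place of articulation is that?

place of articulation  voiceless  voiced  
alveolar          ts        dz      
postalveolar      tʃ        dʒ      
retroflex         ʈʂ        —       
alveolo-palatal   tɕ        dʑ      
Every place of articulation has a voiced member except retroflex, where /ɖʐ/ would be expected.

retroflex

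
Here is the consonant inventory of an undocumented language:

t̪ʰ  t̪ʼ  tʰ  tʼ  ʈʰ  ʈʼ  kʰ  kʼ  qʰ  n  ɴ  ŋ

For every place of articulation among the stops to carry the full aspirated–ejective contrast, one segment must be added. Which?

place of articulation  aspirated  ejective
dental            t̪ʰ       t̪ʼ     
alveolar          tʰ        tʼ      
retroflex         ʈʰ        ʈʼ      
velar             kʰ        kʼ      
uvular            qʰ        —       
The uvular row has no ejective member, so the gap is the ejective uvular stop /qʼ/.

/qʼ/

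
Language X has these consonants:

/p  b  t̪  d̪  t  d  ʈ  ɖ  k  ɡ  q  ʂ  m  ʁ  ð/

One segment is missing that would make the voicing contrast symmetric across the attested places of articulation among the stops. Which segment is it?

Voiceless: /p/ (bilabial), /t̪/ (dental), /t/ (alveolar), /ʈ/ (retroflex), /k/ (velar), /q/ (uvular).
Voiced: /b/ (bilabial), /d̪/ (dental), /d/ (alveolar), /ɖ/ (retroflex), /ɡ/ (velar).
The uvular row has no voiced member, so the gap is the voiced uvular stop /ɢ/.

/ɢ/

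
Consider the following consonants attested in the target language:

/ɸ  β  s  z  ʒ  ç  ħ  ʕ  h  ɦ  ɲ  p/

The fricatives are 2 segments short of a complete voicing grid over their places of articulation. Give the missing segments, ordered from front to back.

place of articulation  voiceless  voiced  
bilabial          ɸ         β       
alveolar          s         z       
postalveolar      —         ʒ       
palatal           ç         —       
pharyngeal        ħ         ʕ       
glottal           h         ɦ       
Gaps, from front to back: postalveolar lacks voiceless (/ʃ/); palatal lacks voiced (/ʝ/).

/ʃ/, /ʝ/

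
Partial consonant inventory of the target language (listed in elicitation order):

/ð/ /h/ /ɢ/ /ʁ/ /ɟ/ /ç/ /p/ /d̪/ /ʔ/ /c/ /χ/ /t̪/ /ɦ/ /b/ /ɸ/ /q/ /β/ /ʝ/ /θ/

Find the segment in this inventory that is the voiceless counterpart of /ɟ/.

/c/

/ɟ/ is a voiced palatal stop.
The voiceless counterpart is a voiceless palatal stop — in this inventory, /c/.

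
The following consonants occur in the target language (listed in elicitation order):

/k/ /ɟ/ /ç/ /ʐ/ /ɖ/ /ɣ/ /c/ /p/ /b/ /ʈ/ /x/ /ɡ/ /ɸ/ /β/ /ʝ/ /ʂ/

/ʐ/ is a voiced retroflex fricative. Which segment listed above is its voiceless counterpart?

The voiceless counterpart is a voiceless retroflex fricative — in this inventory, /ʂ/.

/ʂ/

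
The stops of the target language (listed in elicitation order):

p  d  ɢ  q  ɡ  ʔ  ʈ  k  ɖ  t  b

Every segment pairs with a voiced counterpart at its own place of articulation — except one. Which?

/ʔ/

Bilabial: /p/ ~ /b/
Alveolar: /t/ ~ /d/
Retroflex: /ʈ/ ~ /ɖ/
Velar: /k/ ~ /ɡ/
Uvular: /q/ ~ /ɢ/
Glottal: only /ʔ/ (voiceless); no voiced partner.
So /ʔ/ is the unpaired segment.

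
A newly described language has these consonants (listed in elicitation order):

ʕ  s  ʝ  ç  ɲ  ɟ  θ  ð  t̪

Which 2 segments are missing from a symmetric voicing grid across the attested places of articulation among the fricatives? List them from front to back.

dental: voiceless /θ/, voiced /ð/.
alveolar: voiceless /s/, voiced —.
palatal: voiceless /ç/, voiced /ʝ/.
pharyngeal: voiceless —, voiced /ʕ/.
Gaps, from front to back: alveolar lacks voiced (/z/); pharyngeal lacks voiceless (/ħ/).

/z/, /ħ/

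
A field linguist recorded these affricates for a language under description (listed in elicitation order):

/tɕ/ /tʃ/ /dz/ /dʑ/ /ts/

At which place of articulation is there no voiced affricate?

postalveolar

place of articulation  voiceless  voiced  
alveolar          ts        dz      
postalveolar      tʃ        —       
alveolo-palatal   tɕ        dʑ      
Every place of articulation has a voiced member except postalveolar, where /dʒ/ would be expected.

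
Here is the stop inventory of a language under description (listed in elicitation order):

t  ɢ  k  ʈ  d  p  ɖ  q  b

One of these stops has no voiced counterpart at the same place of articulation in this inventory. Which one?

/k/

Bilabial: /p/ ~ /b/
Alveolar: /t/ ~ /d/
Retroflex: /ʈ/ ~ /ɖ/
Uvular: /q/ ~ /ɢ/
Velar: only /k/ (voiceless); no voiced partner.
So /k/ is the unpaired segment.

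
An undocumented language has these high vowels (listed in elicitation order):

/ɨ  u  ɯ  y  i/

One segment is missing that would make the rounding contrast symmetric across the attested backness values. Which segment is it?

/ʉ/

front: unrounded /i/, rounded /y/.
central: unrounded /ɨ/, rounded —.
back: unrounded /ɯ/, rounded /u/.
The central row has no rounded member, so the gap is the central rounded vowel /ʉ/.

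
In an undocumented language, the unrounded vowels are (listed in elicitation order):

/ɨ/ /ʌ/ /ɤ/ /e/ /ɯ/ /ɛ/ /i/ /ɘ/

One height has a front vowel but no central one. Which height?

low-mid

height            front     central   back    
high              i         ɨ         ɯ       
high-mid          e         ɘ         ɤ       
low-mid           ɛ         —         ʌ       
Every height has a central member except low-mid, where /ɜ/ would be expected.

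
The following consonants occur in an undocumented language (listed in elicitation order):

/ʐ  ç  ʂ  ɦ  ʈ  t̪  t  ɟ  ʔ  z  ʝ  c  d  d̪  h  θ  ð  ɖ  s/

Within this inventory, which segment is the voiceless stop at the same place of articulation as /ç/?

/ç/ is a voiceless palatal fricative.
The voiceless stop at the same place is a voiceless palatal stop — in this inventory, /c/.

/c/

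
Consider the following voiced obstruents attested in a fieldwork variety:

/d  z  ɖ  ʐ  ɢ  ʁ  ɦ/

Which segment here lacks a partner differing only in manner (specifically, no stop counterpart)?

/ɦ/

Alveolar: /d/ ~ /z/
Retroflex: /ɖ/ ~ /ʐ/
Uvular: /ɢ/ ~ /ʁ/
Glottal: only /ɦ/ (fricative); no stop partner.
So /ɦ/ is the unpaired segment.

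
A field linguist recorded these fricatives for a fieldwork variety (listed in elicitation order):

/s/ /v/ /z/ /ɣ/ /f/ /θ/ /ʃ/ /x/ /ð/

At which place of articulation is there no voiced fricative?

postalveolar

place of articulation  voiceless  voiced  
labiodental       f         v       
dental            θ         ð       
alveolar          s         z       
postalveolar      ʃ         —       
velar             x         ɣ       
Every place of articulation has a voiced member except postalveolar, where /ʒ/ would be expected.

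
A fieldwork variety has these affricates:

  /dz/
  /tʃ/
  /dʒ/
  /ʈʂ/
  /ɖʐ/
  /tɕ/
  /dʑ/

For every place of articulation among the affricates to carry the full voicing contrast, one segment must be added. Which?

/ts/

alveolar: voiceless —, voiced /dz/.
postalveolar: voiceless /tʃ/, voiced /dʒ/.
retroflex: voiceless /ʈʂ/, voiced /ɖʐ/.
alveolo-palatal: voiceless /tɕ/, voiced /dʑ/.
The alveolar row has no voiceless member, so the gap is the voiceless alveolar affricate /ts/.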